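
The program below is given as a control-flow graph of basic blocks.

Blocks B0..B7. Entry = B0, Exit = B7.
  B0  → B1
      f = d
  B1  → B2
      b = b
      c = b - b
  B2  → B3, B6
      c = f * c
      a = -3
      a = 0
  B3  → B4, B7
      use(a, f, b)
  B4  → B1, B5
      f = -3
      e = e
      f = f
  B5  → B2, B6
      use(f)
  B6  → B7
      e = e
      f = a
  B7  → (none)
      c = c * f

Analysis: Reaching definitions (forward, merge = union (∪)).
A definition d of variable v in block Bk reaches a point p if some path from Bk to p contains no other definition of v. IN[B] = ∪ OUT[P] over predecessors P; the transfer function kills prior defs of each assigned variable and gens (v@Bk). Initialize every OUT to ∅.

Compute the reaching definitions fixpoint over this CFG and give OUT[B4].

Per-block solution:
  B0:  IN={}  OUT={f@B0}
  B1:  IN={a@B2, b@B1, c@B2, e@B4, f@B0, f@B4}  OUT={a@B2, b@B1, c@B1, e@B4, f@B0, f@B4}
  B2:  IN={a@B2, b@B1, c@B1, c@B2, e@B4, f@B0, f@B4}  OUT={a@B2, b@B1, c@B2, e@B4, f@B0, f@B4}
  B3:  IN={a@B2, b@B1, c@B2, e@B4, f@B0, f@B4}  OUT={a@B2, b@B1, c@B2, e@B4, f@B0, f@B4}
  B4:  IN={a@B2, b@B1, c@B2, e@B4, f@B0, f@B4}  OUT={a@B2, b@B1, c@B2, e@B4, f@B4}
  B5:  IN={a@B2, b@B1, c@B2, e@B4, f@B4}  OUT={a@B2, b@B1, c@B2, e@B4, f@B4}
  B6:  IN={a@B2, b@B1, c@B2, e@B4, f@B0, f@B4}  OUT={a@B2, b@B1, c@B2, e@B6, f@B6}
  B7:  IN={a@B2, b@B1, c@B2, e@B4, e@B6, f@B0, f@B4, f@B6}  OUT={a@B2, b@B1, c@B7, e@B4, e@B6, f@B0, f@B4, f@B6}

Merge at B4: IN[B4] = OUT[B3] = {a@B2, b@B1, c@B2, e@B4, f@B0, f@B4}
Applying B4's transfer function to that IN value gives OUT[B4] (row B4 above).

Answer: {a@B2, b@B1, c@B2, e@B4, f@B4}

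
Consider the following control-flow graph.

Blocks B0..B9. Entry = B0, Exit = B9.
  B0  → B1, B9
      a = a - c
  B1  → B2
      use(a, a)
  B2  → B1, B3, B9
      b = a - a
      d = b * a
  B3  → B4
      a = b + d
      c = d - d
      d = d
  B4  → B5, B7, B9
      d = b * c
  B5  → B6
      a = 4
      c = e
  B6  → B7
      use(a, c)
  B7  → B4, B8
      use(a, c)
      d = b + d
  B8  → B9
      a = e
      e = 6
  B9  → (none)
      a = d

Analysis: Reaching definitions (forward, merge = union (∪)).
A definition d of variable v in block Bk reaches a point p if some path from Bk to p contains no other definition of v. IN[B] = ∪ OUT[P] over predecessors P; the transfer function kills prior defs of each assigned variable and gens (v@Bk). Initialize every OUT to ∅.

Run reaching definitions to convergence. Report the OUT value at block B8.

Answer: {a@B8, b@B2, c@B3, c@B5, d@B7, e@B8}

Derivation:
Fixpoint table:
  B0:  IN={}  OUT={a@B0}
  B1:  IN={a@B0, b@B2, d@B2}  OUT={a@B0, b@B2, d@B2}
  B2:  IN={a@B0, b@B2, d@B2}  OUT={a@B0, b@B2, d@B2}
  B3:  IN={a@B0, b@B2, d@B2}  OUT={a@B3, b@B2, c@B3, d@B3}
  B4:  IN={a@B3, a@B5, b@B2, c@B3, c@B5, d@B3, d@B7}  OUT={a@B3, a@B5, b@B2, c@B3, c@B5, d@B4}
  B5:  IN={a@B3, a@B5, b@B2, c@B3, c@B5, d@B4}  OUT={a@B5, b@B2, c@B5, d@B4}
  B6:  IN={a@B5, b@B2, c@B5, d@B4}  OUT={a@B5, b@B2, c@B5, d@B4}
  B7:  IN={a@B3, a@B5, b@B2, c@B3, c@B5, d@B4}  OUT={a@B3, a@B5, b@B2, c@B3, c@B5, d@B7}
  B8:  IN={a@B3, a@B5, b@B2, c@B3, c@B5, d@B7}  OUT={a@B8, b@B2, c@B3, c@B5, d@B7, e@B8}
  B9:  IN={a@B0, a@B3, a@B5, a@B8, b@B2, c@B3, c@B5, d@B2, d@B4, d@B7, e@B8}  OUT={a@B9, b@B2, c@B3, c@B5, d@B2, d@B4, d@B7, e@B8}

Merge at B8: IN[B8] = OUT[B7] = {a@B3, a@B5, b@B2, c@B3, c@B5, d@B7}
Applying B8's transfer function to that IN value gives OUT[B8] (row B8 above).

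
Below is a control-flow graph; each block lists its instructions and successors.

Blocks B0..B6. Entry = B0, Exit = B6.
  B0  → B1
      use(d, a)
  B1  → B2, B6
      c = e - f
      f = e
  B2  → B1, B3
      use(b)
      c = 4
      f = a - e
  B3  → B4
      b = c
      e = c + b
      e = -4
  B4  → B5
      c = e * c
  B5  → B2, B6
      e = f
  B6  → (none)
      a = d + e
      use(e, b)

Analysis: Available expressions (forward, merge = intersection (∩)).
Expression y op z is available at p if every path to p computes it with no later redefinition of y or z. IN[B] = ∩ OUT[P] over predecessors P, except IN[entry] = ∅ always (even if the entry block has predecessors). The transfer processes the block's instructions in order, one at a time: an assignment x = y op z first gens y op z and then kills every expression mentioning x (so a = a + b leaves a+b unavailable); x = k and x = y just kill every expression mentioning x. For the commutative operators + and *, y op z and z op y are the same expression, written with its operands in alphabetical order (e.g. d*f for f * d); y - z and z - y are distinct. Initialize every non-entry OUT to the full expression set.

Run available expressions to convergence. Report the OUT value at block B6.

Answer: {d+e}

Derivation:
Converged values:
  B0:  IN={}  OUT={}
  B1:  IN={}  OUT={}
  B2:  IN={}  OUT={a-e}
  B3:  IN={a-e}  OUT={b+c}
  B4:  IN={b+c}  OUT={}
  B5:  IN={}  OUT={}
  B6:  IN={}  OUT={d+e}

Merge at B6: IN[B6] = OUT[B1] ∩ OUT[B5] = {}
Applying B6's transfer function to that IN value gives OUT[B6] (row B6 above).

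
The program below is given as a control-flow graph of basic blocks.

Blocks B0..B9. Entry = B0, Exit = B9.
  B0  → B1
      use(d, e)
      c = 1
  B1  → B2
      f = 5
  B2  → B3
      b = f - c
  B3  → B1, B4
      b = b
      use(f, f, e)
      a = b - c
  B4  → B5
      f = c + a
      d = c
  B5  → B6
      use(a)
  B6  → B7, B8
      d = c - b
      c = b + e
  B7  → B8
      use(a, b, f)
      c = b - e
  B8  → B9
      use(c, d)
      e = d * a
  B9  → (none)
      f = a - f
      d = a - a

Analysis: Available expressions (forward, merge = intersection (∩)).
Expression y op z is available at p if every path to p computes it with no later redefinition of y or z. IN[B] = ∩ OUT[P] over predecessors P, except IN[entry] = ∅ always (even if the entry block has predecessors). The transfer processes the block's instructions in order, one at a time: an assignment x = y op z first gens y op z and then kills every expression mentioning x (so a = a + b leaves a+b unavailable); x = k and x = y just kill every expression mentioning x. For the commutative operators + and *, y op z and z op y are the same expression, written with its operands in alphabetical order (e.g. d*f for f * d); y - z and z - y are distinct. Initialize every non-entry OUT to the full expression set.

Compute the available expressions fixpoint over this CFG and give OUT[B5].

Answer: {a+c, b-c}

Working:
Converged values:
  B0: | IN={} | OUT={}
  B1: | IN={} | OUT={}
  B2: | IN={} | OUT={f-c}
  B3: | IN={f-c} | OUT={b-c, f-c}
  B4: | IN={b-c, f-c} | OUT={a+c, b-c}
  B5: | IN={a+c, b-c} | OUT={a+c, b-c}
  B6: | IN={a+c, b-c} | OUT={b+e}
  B7: | IN={b+e} | OUT={b+e, b-e}
  B8: | IN={b+e} | OUT={a*d}
  B9: | IN={a*d} | OUT={a-a}

Merge at B5: IN[B5] = OUT[B4] = {a+c, b-c}
Applying B5's transfer function to that IN value gives OUT[B5] (row B5 above).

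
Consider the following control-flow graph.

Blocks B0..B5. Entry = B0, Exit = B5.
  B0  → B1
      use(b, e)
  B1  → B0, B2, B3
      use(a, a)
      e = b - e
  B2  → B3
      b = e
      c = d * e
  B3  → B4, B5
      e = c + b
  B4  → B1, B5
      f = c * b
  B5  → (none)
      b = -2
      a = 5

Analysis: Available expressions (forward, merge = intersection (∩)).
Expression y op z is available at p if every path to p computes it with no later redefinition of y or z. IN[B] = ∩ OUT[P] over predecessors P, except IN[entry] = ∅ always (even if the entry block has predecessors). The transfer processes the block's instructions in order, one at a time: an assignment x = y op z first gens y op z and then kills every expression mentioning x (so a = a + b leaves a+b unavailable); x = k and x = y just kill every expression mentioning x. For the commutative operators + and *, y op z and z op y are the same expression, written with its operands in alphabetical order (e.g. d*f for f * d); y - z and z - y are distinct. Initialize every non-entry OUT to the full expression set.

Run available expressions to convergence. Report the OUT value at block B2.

Answer: {d*e}

Derivation:
Converged values:
  B0: | IN={} | OUT={}
  B1: | IN={} | OUT={}
  B2: | IN={} | OUT={d*e}
  B3: | IN={} | OUT={b+c}
  B4: | IN={b+c} | OUT={b*c, b+c}
  B5: | IN={b+c} | OUT={}

Merge at B2: IN[B2] = OUT[B1] = {}
Applying B2's transfer function to that IN value gives OUT[B2] (row B2 above).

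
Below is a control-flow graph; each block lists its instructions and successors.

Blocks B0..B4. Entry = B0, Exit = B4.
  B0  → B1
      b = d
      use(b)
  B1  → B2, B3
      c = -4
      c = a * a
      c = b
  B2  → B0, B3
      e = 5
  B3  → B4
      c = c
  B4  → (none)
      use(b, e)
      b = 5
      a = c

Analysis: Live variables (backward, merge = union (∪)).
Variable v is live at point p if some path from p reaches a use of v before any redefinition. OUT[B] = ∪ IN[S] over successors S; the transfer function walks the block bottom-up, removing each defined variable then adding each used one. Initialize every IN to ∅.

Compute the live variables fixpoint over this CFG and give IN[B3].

Converged values:
  B0: | IN={a, d, e} | OUT={a, b, d, e}
  B1: | IN={a, b, d, e} | OUT={a, b, c, d, e}
  B2: | IN={a, b, c, d} | OUT={a, b, c, d, e}
  B3: | IN={b, c, e} | OUT={b, c, e}
  B4: | IN={b, c, e} | OUT={}

Merge at B3: OUT[B3] = IN[B4] = {b, c, e}
Applying B3's transfer function to that OUT value gives IN[B3] (row B3 above).

Answer: {b, c, e}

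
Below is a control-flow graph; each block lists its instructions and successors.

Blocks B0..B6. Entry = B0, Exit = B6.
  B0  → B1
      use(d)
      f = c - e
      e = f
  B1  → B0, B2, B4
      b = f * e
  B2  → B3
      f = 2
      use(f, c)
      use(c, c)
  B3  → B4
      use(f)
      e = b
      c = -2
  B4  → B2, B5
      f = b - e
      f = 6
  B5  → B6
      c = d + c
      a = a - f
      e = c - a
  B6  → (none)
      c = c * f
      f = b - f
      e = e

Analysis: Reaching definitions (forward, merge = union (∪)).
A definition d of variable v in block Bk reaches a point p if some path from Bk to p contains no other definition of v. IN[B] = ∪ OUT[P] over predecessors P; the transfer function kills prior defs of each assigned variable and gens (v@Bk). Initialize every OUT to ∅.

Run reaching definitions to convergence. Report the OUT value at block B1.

Answer: {b@B1, e@B0, f@B0}

Working:
Per-block solution:
  B0:   IN={b@B1, e@B0, f@B0}   OUT={b@B1, e@B0, f@B0}
  B1:   IN={b@B1, e@B0, f@B0}   OUT={b@B1, e@B0, f@B0}
  B2:   IN={b@B1, c@B3, e@B0, e@B3, f@B0, f@B4}   OUT={b@B1, c@B3, e@B0, e@B3, f@B2}
  B3:   IN={b@B1, c@B3, e@B0, e@B3, f@B2}   OUT={b@B1, c@B3, e@B3, f@B2}
  B4:   IN={b@B1, c@B3, e@B0, e@B3, f@B0, f@B2}   OUT={b@B1, c@B3, e@B0, e@B3, f@B4}
  B5:   IN={b@B1, c@B3, e@B0, e@B3, f@B4}   OUT={a@B5, b@B1, c@B5, e@B5, f@B4}
  B6:   IN={a@B5, b@B1, c@B5, e@B5, f@B4}   OUT={a@B5, b@B1, c@B6, e@B6, f@B6}

Merge at B1: IN[B1] = OUT[B0] = {b@B1, e@B0, f@B0}
Applying B1's transfer function to that IN value gives OUT[B1] (row B1 above).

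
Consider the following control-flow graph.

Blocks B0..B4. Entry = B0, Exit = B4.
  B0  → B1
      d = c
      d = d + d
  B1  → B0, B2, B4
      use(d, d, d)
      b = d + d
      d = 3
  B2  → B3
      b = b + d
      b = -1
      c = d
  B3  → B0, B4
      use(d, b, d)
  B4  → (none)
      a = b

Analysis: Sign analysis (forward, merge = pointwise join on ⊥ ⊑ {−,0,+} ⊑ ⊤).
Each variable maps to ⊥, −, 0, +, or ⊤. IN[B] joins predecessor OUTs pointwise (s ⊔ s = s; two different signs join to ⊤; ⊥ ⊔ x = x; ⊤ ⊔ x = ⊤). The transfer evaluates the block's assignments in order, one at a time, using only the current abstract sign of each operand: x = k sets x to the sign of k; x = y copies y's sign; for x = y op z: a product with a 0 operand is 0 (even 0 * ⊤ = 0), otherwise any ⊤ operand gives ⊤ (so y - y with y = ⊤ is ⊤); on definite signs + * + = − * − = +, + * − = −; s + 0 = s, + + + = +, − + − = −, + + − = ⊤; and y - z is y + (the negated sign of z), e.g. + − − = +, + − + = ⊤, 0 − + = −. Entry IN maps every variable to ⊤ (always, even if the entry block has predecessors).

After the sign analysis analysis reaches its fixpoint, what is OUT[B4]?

Fixpoint table:
  B0:   IN=(all ⊤)   OUT=(all ⊤)
  B1:   IN=(all ⊤)   OUT={d:+; rest ⊤}
  B2:   IN={d:+; rest ⊤}   OUT={b:-, c:+, d:+; rest ⊤}
  B3:   IN={b:-, c:+, d:+; rest ⊤}   OUT={b:-, c:+, d:+; rest ⊤}
  B4:   IN={d:+; rest ⊤}   OUT={d:+; rest ⊤}

Merge at B4: IN[B4] = OUT[B1] ⊔ OUT[B3] = {a: ⊤, b: ⊤, c: ⊤, d: +, e: ⊤, f: ⊤}
Applying B4's transfer function to that IN value gives OUT[B4] (row B4 above).

Answer: {a: ⊤, b: ⊤, c: ⊤, d: +, e: ⊤, f: ⊤}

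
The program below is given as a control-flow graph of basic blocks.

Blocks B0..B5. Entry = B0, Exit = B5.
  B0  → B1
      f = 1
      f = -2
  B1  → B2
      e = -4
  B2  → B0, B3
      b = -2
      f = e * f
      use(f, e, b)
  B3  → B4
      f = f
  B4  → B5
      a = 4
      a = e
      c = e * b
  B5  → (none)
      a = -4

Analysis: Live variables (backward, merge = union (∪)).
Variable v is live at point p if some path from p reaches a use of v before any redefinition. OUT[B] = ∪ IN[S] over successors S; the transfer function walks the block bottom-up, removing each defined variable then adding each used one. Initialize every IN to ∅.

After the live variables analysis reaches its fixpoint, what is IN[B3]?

Answer: {b, e, f}

Derivation:
Converged values:
  B0:   IN={}   OUT={f}
  B1:   IN={f}   OUT={e, f}
  B2:   IN={e, f}   OUT={b, e, f}
  B3:   IN={b, e, f}   OUT={b, e}
  B4:   IN={b, e}   OUT={}
  B5:   IN={}   OUT={}

Merge at B3: OUT[B3] = IN[B4] = {b, e}
Applying B3's transfer function to that OUT value gives IN[B3] (row B3 above).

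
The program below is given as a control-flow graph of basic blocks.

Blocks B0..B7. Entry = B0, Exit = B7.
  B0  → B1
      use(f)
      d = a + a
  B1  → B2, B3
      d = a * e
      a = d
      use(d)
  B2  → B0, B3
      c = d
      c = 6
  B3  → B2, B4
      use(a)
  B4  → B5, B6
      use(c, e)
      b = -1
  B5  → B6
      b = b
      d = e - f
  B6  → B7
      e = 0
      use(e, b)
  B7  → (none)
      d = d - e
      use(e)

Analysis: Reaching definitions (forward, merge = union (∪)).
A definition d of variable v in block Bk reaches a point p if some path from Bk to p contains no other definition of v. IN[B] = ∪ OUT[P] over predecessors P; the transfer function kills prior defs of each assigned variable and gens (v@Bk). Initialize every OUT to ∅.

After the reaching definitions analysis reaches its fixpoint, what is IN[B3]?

Answer: {a@B1, c@B2, d@B1}

Derivation:
Converged values:
  B0: | IN={a@B1, c@B2, d@B1} | OUT={a@B1, c@B2, d@B0}
  B1: | IN={a@B1, c@B2, d@B0} | OUT={a@B1, c@B2, d@B1}
  B2: | IN={a@B1, c@B2, d@B1} | OUT={a@B1, c@B2, d@B1}
  B3: | IN={a@B1, c@B2, d@B1} | OUT={a@B1, c@B2, d@B1}
  B4: | IN={a@B1, c@B2, d@B1} | OUT={a@B1, b@B4, c@B2, d@B1}
  B5: | IN={a@B1, b@B4, c@B2, d@B1} | OUT={a@B1, b@B5, c@B2, d@B5}
  B6: | IN={a@B1, b@B4, b@B5, c@B2, d@B1, d@B5} | OUT={a@B1, b@B4, b@B5, c@B2, d@B1, d@B5, e@B6}
  B7: | IN={a@B1, b@B4, b@B5, c@B2, d@B1, d@B5, e@B6} | OUT={a@B1, b@B4, b@B5, c@B2, d@B7, e@B6}

Merge at B3: IN[B3] = OUT[B1] ⊔ OUT[B2] = {a@B1, c@B2, d@B1}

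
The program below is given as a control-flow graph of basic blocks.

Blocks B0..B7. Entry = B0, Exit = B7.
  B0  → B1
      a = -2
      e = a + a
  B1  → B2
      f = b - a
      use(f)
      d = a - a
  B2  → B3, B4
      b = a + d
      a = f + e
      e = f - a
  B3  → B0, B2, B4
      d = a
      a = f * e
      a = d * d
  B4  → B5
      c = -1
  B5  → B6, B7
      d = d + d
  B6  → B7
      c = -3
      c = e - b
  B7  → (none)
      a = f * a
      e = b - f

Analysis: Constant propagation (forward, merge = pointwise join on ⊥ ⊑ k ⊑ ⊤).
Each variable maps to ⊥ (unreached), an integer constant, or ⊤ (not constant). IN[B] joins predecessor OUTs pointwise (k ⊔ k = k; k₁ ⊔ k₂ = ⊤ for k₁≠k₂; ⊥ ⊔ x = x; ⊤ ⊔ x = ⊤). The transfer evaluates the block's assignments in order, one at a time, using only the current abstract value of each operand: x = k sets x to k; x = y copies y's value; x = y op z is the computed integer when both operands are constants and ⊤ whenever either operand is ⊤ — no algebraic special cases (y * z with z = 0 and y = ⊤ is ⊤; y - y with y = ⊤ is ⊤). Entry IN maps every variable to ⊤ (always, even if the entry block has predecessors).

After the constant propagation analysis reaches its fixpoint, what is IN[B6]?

Converged values:
  B0:   IN=(all ⊤)   OUT={a:-2, e:-4; rest ⊤}
  B1:   IN={a:-2, e:-4; rest ⊤}   OUT={a:-2, d:0, e:-4; rest ⊤}
  B2:   IN=(all ⊤)   OUT=(all ⊤)
  B3:   IN=(all ⊤)   OUT=(all ⊤)
  B4:   IN=(all ⊤)   OUT={c:-1; rest ⊤}
  B5:   IN={c:-1; rest ⊤}   OUT={c:-1; rest ⊤}
  B6:   IN={c:-1; rest ⊤}   OUT=(all ⊤)
  B7:   IN=(all ⊤)   OUT=(all ⊤)

Merge at B6: IN[B6] = OUT[B5] = {a: ⊤, b: ⊤, c: -1, d: ⊤, e: ⊤, f: ⊤}

Answer: {a: ⊤, b: ⊤, c: -1, d: ⊤, e: ⊤, f: ⊤}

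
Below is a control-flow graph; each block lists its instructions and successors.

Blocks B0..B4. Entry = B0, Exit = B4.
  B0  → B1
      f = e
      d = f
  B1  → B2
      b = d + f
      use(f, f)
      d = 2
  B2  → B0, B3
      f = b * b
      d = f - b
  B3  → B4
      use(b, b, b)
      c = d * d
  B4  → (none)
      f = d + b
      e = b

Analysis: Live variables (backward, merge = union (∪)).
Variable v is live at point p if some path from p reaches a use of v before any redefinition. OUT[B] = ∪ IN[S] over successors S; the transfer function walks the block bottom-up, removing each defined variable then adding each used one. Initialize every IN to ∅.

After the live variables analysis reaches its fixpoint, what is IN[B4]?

Answer: {b, d}

Trace:
Per-block solution:
  B0:  IN={e}  OUT={d, e, f}
  B1:  IN={d, e, f}  OUT={b, e}
  B2:  IN={b, e}  OUT={b, d, e}
  B3:  IN={b, d}  OUT={b, d}
  B4:  IN={b, d}  OUT={}

B4 is the boundary node: OUT[B4] = {}
Applying B4's transfer function to that OUT value gives IN[B4] (row B4 above).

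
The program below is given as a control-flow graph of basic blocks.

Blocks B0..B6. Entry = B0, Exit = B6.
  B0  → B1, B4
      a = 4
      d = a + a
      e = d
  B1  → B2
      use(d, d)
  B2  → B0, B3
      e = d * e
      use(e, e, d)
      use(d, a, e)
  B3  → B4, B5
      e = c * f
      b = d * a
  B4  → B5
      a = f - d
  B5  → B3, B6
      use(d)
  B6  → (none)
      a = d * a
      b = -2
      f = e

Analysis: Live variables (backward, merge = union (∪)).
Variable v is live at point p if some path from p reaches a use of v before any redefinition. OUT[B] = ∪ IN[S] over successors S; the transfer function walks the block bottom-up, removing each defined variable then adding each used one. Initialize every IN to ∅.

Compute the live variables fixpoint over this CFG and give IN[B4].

Per-block solution:
  B0: | IN={c, f} | OUT={a, c, d, e, f}
  B1: | IN={a, c, d, e, f} | OUT={a, c, d, e, f}
  B2: | IN={a, c, d, e, f} | OUT={a, c, d, f}
  B3: | IN={a, c, d, f} | OUT={a, c, d, e, f}
  B4: | IN={c, d, e, f} | OUT={a, c, d, e, f}
  B5: | IN={a, c, d, e, f} | OUT={a, c, d, e, f}
  B6: | IN={a, d, e} | OUT={}

Merge at B4: OUT[B4] = IN[B5] = {a, c, d, e, f}
Applying B4's transfer function to that OUT value gives IN[B4] (row B4 above).

Answer: {c, d, e, f}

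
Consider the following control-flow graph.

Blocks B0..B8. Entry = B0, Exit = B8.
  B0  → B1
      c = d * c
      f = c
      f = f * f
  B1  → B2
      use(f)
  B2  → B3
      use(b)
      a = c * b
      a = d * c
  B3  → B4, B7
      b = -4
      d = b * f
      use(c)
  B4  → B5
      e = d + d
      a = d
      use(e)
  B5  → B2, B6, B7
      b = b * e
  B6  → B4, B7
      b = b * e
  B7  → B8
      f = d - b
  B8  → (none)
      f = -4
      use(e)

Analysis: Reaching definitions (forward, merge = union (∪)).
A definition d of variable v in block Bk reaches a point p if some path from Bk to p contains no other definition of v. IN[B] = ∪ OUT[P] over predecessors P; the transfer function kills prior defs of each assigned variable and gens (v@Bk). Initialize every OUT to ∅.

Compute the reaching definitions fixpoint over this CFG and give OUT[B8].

Fixpoint table:
  B0:  IN={}  OUT={c@B0, f@B0}
  B1:  IN={c@B0, f@B0}  OUT={c@B0, f@B0}
  B2:  IN={a@B4, b@B5, c@B0, d@B3, e@B4, f@B0}  OUT={a@B2, b@B5, c@B0, d@B3, e@B4, f@B0}
  B3:  IN={a@B2, b@B5, c@B0, d@B3, e@B4, f@B0}  OUT={a@B2, b@B3, c@B0, d@B3, e@B4, f@B0}
  B4:  IN={a@B2, a@B4, b@B3, b@B6, c@B0, d@B3, e@B4, f@B0}  OUT={a@B4, b@B3, b@B6, c@B0, d@B3, e@B4, f@B0}
  B5:  IN={a@B4, b@B3, b@B6, c@B0, d@B3, e@B4, f@B0}  OUT={a@B4, b@B5, c@B0, d@B3, e@B4, f@B0}
  B6:  IN={a@B4, b@B5, c@B0, d@B3, e@B4, f@B0}  OUT={a@B4, b@B6, c@B0, d@B3, e@B4, f@B0}
  B7:  IN={a@B2, a@B4, b@B3, b@B5, b@B6, c@B0, d@B3, e@B4, f@B0}  OUT={a@B2, a@B4, b@B3, b@B5, b@B6, c@B0, d@B3, e@B4, f@B7}
  B8:  IN={a@B2, a@B4, b@B3, b@B5, b@B6, c@B0, d@B3, e@B4, f@B7}  OUT={a@B2, a@B4, b@B3, b@B5, b@B6, c@B0, d@B3, e@B4, f@B8}

Merge at B8: IN[B8] = OUT[B7] = {a@B2, a@B4, b@B3, b@B5, b@B6, c@B0, d@B3, e@B4, f@B7}
Applying B8's transfer function to that IN value gives OUT[B8] (row B8 above).

Answer: {a@B2, a@B4, b@B3, b@B5, b@B6, c@B0, d@B3, e@B4, f@B8}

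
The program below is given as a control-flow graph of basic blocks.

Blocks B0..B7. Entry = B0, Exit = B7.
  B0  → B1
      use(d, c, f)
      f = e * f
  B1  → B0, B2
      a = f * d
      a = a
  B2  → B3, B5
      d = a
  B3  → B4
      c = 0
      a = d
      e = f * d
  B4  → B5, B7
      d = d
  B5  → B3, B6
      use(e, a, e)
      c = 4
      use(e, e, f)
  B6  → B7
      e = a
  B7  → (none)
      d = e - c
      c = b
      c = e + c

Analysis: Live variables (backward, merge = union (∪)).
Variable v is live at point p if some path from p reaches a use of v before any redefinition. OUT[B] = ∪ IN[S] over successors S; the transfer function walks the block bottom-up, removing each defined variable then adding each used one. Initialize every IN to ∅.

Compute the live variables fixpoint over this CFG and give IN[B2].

Per-block solution:
  B0: | IN={b, c, d, e, f} | OUT={b, c, d, e, f}
  B1: | IN={b, c, d, e, f} | OUT={a, b, c, d, e, f}
  B2: | IN={a, b, e, f} | OUT={a, b, d, e, f}
  B3: | IN={b, d, f} | OUT={a, b, c, d, e, f}
  B4: | IN={a, b, c, d, e, f} | OUT={a, b, c, d, e, f}
  B5: | IN={a, b, d, e, f} | OUT={a, b, c, d, f}
  B6: | IN={a, b, c} | OUT={b, c, e}
  B7: | IN={b, c, e} | OUT={}

Merge at B2: OUT[B2] = IN[B3] ⊔ IN[B5] = {a, b, d, e, f}
Applying B2's transfer function to that OUT value gives IN[B2] (row B2 above).

Answer: {a, b, e, f}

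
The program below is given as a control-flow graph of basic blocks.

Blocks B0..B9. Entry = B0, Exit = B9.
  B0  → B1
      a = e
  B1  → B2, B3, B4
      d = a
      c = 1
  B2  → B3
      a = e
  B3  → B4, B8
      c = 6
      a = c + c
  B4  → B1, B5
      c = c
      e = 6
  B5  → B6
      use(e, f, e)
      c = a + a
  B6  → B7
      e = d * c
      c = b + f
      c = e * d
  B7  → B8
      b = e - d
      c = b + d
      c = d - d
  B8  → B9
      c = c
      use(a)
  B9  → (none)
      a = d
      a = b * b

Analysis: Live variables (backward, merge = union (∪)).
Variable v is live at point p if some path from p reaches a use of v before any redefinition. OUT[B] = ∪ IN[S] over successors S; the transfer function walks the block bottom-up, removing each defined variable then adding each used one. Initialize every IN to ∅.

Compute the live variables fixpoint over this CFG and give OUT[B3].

Per-block solution:
  B0:  IN={b, e, f}  OUT={a, b, e, f}
  B1:  IN={a, b, e, f}  OUT={a, b, c, d, e, f}
  B2:  IN={b, d, e, f}  OUT={b, d, f}
  B3:  IN={b, d, f}  OUT={a, b, c, d, f}
  B4:  IN={a, b, c, d, f}  OUT={a, b, d, e, f}
  B5:  IN={a, b, d, e, f}  OUT={a, b, c, d, f}
  B6:  IN={a, b, c, d, f}  OUT={a, d, e}
  B7:  IN={a, d, e}  OUT={a, b, c, d}
  B8:  IN={a, b, c, d}  OUT={b, d}
  B9:  IN={b, d}  OUT={}

Merge at B3: OUT[B3] = IN[B4] ⊔ IN[B8] = {a, b, c, d, f}

Answer: {a, b, c, d, f}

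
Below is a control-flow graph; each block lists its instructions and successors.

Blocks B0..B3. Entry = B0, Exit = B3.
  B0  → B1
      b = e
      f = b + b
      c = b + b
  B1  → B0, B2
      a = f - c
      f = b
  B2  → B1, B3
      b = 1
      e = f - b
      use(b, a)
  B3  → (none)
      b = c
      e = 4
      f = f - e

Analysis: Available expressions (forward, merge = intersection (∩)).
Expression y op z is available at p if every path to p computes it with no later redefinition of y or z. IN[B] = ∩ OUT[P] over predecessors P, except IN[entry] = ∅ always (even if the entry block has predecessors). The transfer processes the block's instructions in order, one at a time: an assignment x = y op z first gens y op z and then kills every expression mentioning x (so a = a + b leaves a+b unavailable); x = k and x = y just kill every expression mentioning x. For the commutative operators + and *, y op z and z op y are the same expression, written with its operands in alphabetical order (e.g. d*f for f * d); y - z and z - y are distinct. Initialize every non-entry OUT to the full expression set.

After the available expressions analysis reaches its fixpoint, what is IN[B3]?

Answer: {f-b}

Trace:
Per-block solution:
  B0: | IN={} | OUT={b+b}
  B1: | IN={} | OUT={}
  B2: | IN={} | OUT={f-b}
  B3: | IN={f-b} | OUT={}

Merge at B3: IN[B3] = OUT[B2] = {f-b}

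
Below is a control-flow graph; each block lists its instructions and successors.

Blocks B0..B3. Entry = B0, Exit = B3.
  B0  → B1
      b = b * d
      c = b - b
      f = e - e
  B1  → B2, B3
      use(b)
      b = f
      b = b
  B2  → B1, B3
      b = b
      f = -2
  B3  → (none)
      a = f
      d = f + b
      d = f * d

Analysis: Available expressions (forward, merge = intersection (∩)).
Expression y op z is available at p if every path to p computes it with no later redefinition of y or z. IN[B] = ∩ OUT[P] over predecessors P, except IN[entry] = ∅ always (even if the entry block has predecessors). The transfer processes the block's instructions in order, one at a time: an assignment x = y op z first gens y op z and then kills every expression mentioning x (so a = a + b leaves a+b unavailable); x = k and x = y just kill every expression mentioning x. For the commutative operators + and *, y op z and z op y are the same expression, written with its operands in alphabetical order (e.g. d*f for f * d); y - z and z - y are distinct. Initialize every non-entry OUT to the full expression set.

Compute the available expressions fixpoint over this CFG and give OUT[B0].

Answer: {b-b, e-e}

Working:
Per-block solution:
  B0:   IN={}   OUT={b-b, e-e}
  B1:   IN={e-e}   OUT={e-e}
  B2:   IN={e-e}   OUT={e-e}
  B3:   IN={e-e}   OUT={b+f, e-e}

B0 is the boundary node: IN[B0] = {}
Applying B0's transfer function to that IN value gives OUT[B0] (row B0 above).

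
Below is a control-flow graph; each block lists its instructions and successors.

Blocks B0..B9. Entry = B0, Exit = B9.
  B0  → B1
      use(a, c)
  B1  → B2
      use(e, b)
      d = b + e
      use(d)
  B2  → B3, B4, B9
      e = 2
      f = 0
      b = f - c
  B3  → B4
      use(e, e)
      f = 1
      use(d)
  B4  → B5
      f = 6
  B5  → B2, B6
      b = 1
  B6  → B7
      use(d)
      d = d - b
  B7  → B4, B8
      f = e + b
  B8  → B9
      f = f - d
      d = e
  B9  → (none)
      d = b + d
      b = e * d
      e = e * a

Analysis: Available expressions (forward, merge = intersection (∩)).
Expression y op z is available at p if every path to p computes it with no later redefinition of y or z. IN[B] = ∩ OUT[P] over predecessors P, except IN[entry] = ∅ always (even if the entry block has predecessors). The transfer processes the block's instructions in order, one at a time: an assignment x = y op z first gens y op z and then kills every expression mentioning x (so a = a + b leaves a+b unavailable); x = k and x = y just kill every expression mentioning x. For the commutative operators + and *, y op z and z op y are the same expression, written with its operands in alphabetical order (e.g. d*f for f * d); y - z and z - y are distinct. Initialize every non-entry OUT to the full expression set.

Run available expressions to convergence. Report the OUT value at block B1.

Per-block solution:
  B0:   IN={}   OUT={}
  B1:   IN={}   OUT={b+e}
  B2:   IN={}   OUT={f-c}
  B3:   IN={f-c}   OUT={}
  B4:   IN={}   OUT={}
  B5:   IN={}   OUT={}
  B6:   IN={}   OUT={}
  B7:   IN={}   OUT={b+e}
  B8:   IN={b+e}   OUT={b+e}
  B9:   IN={}   OUT={}

Merge at B1: IN[B1] = OUT[B0] = {}
Applying B1's transfer function to that IN value gives OUT[B1] (row B1 above).

Answer: {b+e}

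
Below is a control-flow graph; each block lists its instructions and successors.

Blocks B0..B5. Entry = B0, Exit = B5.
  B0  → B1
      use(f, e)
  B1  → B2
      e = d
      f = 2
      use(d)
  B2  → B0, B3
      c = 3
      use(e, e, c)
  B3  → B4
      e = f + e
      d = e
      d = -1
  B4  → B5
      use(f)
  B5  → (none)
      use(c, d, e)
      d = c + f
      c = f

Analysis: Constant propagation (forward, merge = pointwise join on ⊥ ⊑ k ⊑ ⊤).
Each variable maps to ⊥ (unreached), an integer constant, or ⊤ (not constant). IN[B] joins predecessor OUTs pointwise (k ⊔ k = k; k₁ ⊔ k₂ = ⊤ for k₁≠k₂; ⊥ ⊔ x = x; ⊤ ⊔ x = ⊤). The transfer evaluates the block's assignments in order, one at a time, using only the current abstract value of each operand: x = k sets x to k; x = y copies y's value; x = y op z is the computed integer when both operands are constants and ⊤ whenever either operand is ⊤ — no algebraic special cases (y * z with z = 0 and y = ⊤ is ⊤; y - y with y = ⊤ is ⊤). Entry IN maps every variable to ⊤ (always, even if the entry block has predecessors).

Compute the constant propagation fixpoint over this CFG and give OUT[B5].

Answer: {a: ⊤, b: ⊤, c: 2, d: 5, e: ⊤, f: 2}

Derivation:
Per-block solution:
  B0: | IN=(all ⊤) | OUT=(all ⊤)
  B1: | IN=(all ⊤) | OUT={f:2; rest ⊤}
  B2: | IN={f:2; rest ⊤} | OUT={c:3, f:2; rest ⊤}
  B3: | IN={c:3, f:2; rest ⊤} | OUT={c:3, d:-1, f:2; rest ⊤}
  B4: | IN={c:3, d:-1, f:2; rest ⊤} | OUT={c:3, d:-1, f:2; rest ⊤}
  B5: | IN={c:3, d:-1, f:2; rest ⊤} | OUT={c:2, d:5, f:2; rest ⊤}

Merge at B5: IN[B5] = OUT[B4] = {a: ⊤, b: ⊤, c: 3, d: -1, e: ⊤, f: 2}
Applying B5's transfer function to that IN value gives OUT[B5] (row B5 above).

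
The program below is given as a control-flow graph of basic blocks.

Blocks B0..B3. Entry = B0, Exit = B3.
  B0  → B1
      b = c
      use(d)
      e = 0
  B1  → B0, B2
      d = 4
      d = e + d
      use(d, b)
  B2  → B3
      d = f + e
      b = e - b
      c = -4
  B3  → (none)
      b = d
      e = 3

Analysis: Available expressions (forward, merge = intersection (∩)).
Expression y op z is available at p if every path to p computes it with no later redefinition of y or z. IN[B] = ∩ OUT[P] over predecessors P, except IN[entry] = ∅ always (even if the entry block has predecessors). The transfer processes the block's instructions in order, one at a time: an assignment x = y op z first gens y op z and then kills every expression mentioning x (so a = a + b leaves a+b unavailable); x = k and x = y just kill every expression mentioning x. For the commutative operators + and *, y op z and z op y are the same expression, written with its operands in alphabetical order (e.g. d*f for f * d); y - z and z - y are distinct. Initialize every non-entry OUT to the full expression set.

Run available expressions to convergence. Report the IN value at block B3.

Fixpoint table:
  B0: | IN={} | OUT={}
  B1: | IN={} | OUT={}
  B2: | IN={} | OUT={e+f}
  B3: | IN={e+f} | OUT={}

Merge at B3: IN[B3] = OUT[B2] = {e+f}

Answer: {e+f}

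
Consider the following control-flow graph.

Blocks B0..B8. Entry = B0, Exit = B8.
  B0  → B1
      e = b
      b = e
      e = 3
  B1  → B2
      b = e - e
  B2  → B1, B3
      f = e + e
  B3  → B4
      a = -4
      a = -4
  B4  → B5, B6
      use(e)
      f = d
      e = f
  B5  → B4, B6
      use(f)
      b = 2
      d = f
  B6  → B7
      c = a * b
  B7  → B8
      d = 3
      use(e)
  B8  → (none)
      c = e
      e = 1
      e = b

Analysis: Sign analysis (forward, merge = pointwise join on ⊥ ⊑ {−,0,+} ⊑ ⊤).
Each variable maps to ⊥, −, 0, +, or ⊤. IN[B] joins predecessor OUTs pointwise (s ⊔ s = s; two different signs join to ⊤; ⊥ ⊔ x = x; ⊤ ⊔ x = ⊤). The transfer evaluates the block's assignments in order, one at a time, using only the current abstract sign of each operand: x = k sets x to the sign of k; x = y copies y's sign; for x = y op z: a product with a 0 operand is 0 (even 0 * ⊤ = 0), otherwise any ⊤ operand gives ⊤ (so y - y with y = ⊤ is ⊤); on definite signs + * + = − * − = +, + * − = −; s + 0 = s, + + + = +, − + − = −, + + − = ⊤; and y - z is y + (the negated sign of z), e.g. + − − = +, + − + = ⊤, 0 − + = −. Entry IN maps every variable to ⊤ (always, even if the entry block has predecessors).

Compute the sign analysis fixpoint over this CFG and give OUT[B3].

Answer: {a: -, b: ⊤, c: ⊤, d: ⊤, e: +, f: +}

Derivation:
Per-block solution:
  B0:   IN=(all ⊤)   OUT={e:+; rest ⊤}
  B1:   IN={e:+; rest ⊤}   OUT={e:+; rest ⊤}
  B2:   IN={e:+; rest ⊤}   OUT={e:+, f:+; rest ⊤}
  B3:   IN={e:+, f:+; rest ⊤}   OUT={a:-, e:+, f:+; rest ⊤}
  B4:   IN={a:-; rest ⊤}   OUT={a:-; rest ⊤}
  B5:   IN={a:-; rest ⊤}   OUT={a:-, b:+; rest ⊤}
  B6:   IN={a:-; rest ⊤}   OUT={a:-; rest ⊤}
  B7:   IN={a:-; rest ⊤}   OUT={a:-, d:+; rest ⊤}
  B8:   IN={a:-, d:+; rest ⊤}   OUT={a:-, d:+; rest ⊤}

Merge at B3: IN[B3] = OUT[B2] = {a: ⊤, b: ⊤, c: ⊤, d: ⊤, e: +, f: +}
Applying B3's transfer function to that IN value gives OUT[B3] (row B3 above).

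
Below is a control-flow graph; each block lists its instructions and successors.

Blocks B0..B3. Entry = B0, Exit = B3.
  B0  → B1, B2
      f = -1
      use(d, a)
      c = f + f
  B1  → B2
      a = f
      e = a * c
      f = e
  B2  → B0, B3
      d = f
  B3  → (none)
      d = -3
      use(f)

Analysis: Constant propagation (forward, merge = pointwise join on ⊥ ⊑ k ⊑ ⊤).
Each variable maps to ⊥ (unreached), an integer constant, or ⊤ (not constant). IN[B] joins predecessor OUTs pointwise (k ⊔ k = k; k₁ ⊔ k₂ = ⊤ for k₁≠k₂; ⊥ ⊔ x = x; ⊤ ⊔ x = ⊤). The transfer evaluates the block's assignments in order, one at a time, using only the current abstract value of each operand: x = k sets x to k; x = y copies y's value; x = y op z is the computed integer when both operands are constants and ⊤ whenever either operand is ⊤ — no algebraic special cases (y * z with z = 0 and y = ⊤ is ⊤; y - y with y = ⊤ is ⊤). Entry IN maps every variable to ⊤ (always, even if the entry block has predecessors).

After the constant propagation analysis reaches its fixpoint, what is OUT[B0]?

Converged values:
  B0:  IN=(all ⊤)  OUT={c:-2, f:-1; rest ⊤}
  B1:  IN={c:-2, f:-1; rest ⊤}  OUT={a:-1, c:-2, e:2, f:2; rest ⊤}
  B2:  IN={c:-2; rest ⊤}  OUT={c:-2; rest ⊤}
  B3:  IN={c:-2; rest ⊤}  OUT={c:-2, d:-3; rest ⊤}

Merge at B0 (entry node, so the boundary value (all ⊤) is joined with the incoming edge(s)): IN[B0] = (all ⊤) ⊔ OUT[B2] = {a: ⊤, b: ⊤, c: ⊤, d: ⊤, e: ⊤, f: ⊤}
Applying B0's transfer function to that IN value gives OUT[B0] (row B0 above).

Answer: {a: ⊤, b: ⊤, c: -2, d: ⊤, e: ⊤, f: -1}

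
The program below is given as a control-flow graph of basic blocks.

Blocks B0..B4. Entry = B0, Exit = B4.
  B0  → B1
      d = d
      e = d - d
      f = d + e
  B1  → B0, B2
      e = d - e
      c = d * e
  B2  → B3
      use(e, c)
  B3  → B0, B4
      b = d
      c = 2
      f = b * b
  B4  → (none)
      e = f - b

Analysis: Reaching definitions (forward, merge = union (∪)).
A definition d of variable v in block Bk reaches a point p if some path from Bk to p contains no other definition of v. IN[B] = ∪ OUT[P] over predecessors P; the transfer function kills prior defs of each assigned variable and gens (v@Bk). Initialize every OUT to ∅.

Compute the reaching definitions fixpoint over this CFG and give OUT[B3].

Fixpoint table:
  B0:  IN={b@B3, c@B1, c@B3, d@B0, e@B1, f@B0, f@B3}  OUT={b@B3, c@B1, c@B3, d@B0, e@B0, f@B0}
  B1:  IN={b@B3, c@B1, c@B3, d@B0, e@B0, f@B0}  OUT={b@B3, c@B1, d@B0, e@B1, f@B0}
  B2:  IN={b@B3, c@B1, d@B0, e@B1, f@B0}  OUT={b@B3, c@B1, d@B0, e@B1, f@B0}
  B3:  IN={b@B3, c@B1, d@B0, e@B1, f@B0}  OUT={b@B3, c@B3, d@B0, e@B1, f@B3}
  B4:  IN={b@B3, c@B3, d@B0, e@B1, f@B3}  OUT={b@B3, c@B3, d@B0, e@B4, f@B3}

Merge at B3: IN[B3] = OUT[B2] = {b@B3, c@B1, d@B0, e@B1, f@B0}
Applying B3's transfer function to that IN value gives OUT[B3] (row B3 above).

Answer: {b@B3, c@B3, d@B0, e@B1, f@B3}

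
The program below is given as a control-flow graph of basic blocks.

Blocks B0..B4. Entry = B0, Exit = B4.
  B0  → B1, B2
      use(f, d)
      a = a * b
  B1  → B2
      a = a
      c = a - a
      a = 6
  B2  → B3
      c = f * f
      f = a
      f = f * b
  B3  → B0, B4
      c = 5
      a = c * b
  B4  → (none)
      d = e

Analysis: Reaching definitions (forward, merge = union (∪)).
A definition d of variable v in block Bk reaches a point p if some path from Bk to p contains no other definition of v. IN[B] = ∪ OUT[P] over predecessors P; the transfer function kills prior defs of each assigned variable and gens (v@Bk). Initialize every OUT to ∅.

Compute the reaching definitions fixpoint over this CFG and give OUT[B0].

Answer: {a@B0, c@B3, f@B2}

Derivation:
Fixpoint table:
  B0:  IN={a@B3, c@B3, f@B2}  OUT={a@B0, c@B3, f@B2}
  B1:  IN={a@B0, c@B3, f@B2}  OUT={a@B1, c@B1, f@B2}
  B2:  IN={a@B0, a@B1, c@B1, c@B3, f@B2}  OUT={a@B0, a@B1, c@B2, f@B2}
  B3:  IN={a@B0, a@B1, c@B2, f@B2}  OUT={a@B3, c@B3, f@B2}
  B4:  IN={a@B3, c@B3, f@B2}  OUT={a@B3, c@B3, d@B4, f@B2}

Merge at B0 (entry node, so the boundary value {} is joined with the incoming edge(s)): IN[B0] = {} ⊔ OUT[B3] = {a@B3, c@B3, f@B2}
Applying B0's transfer function to that IN value gives OUT[B0] (row B0 above).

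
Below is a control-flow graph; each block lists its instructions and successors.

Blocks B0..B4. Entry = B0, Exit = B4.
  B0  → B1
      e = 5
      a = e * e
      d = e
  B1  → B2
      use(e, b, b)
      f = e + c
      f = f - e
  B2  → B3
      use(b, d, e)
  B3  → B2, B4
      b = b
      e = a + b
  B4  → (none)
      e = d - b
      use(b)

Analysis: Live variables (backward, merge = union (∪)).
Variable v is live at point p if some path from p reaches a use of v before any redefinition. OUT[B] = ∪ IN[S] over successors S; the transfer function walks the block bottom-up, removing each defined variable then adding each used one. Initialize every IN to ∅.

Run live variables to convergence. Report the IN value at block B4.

Fixpoint table:
  B0: | IN={b, c} | OUT={a, b, c, d, e}
  B1: | IN={a, b, c, d, e} | OUT={a, b, d, e}
  B2: | IN={a, b, d, e} | OUT={a, b, d}
  B3: | IN={a, b, d} | OUT={a, b, d, e}
  B4: | IN={b, d} | OUT={}

B4 is the boundary node: OUT[B4] = {}
Applying B4's transfer function to that OUT value gives IN[B4] (row B4 above).

Answer: {b, d}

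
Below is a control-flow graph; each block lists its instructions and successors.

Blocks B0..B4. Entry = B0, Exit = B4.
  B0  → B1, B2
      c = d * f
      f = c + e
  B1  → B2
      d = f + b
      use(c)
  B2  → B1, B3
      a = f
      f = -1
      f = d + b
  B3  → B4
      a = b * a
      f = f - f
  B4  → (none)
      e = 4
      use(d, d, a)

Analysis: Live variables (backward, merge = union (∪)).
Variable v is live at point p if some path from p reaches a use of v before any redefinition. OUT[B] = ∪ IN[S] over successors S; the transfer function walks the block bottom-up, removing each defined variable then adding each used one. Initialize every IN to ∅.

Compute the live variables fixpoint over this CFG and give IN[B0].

Fixpoint table:
  B0:  IN={b, d, e, f}  OUT={b, c, d, f}
  B1:  IN={b, c, f}  OUT={b, c, d, f}
  B2:  IN={b, c, d, f}  OUT={a, b, c, d, f}
  B3:  IN={a, b, d, f}  OUT={a, d}
  B4:  IN={a, d}  OUT={}

Merge at B0: OUT[B0] = IN[B1] ⊔ IN[B2] = {b, c, d, f}
Applying B0's transfer function to that OUT value gives IN[B0] (row B0 above).

Answer: {b, d, e, f}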